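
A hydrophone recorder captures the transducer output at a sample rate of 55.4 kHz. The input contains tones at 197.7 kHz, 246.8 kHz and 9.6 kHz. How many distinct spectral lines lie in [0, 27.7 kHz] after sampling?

3

fs/2 = 27.7 kHz.
197.7 kHz mod fs = 31.5 kHz.
31.5 kHz > fs/2 = 27.7 kHz, folds to fs − 31.5 kHz = 23.9 kHz.
246.8 kHz mod fs = 25.2 kHz.
25.2 kHz ≤ fs/2 = 27.7 kHz, appears at 25.2 kHz.
9.6 kHz ≤ fs/2 = 27.7 kHz, passes unchanged.
Distinct values: {9.6 kHz, 23.9 kHz, 25.2 kHz} → 3.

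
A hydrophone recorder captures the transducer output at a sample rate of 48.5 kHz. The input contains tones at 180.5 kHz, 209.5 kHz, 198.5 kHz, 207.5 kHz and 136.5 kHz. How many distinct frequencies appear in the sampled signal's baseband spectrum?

4

fs/2 = 24.25 kHz.
180.5 kHz mod fs = 35 kHz.
35 kHz > fs/2 = 24.25 kHz, folds to fs − 35 kHz = 13.5 kHz.
209.5 kHz mod fs = 15.5 kHz.
15.5 kHz ≤ fs/2 = 24.25 kHz, appears at 15.5 kHz.
198.5 kHz mod fs = 4.5 kHz.
4.5 kHz ≤ fs/2 = 24.25 kHz, appears at 4.5 kHz.
207.5 kHz mod fs = 13.5 kHz.
13.5 kHz ≤ fs/2 = 24.25 kHz, appears at 13.5 kHz.
136.5 kHz mod fs = 39.5 kHz.
39.5 kHz > fs/2 = 24.25 kHz, folds to fs − 39.5 kHz = 9 kHz.
Distinct values: {4.5 kHz, 9 kHz, 13.5 kHz, 15.5 kHz} → 4.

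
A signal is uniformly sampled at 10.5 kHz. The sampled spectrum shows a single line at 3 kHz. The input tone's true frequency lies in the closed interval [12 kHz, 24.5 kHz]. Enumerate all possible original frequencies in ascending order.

13.5 kHz, 18 kHz, 24 kHz

Frequencies that alias to 3 kHz are k·fs ± 3 kHz for integer k ≥ 0.
k=0: 3 kHz.
k=1: 7.5 kHz, 13.5 kHz.
k=2: 18 kHz, 24 kHz.
k=3: 28.5 kHz, 34.5 kHz.
Within [12 kHz, 24.5 kHz]: 13.5 kHz, 18 kHz, 24 kHz.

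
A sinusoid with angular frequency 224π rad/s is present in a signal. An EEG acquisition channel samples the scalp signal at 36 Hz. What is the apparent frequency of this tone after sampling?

4 Hz

ω = 224π rad/s → f = ω/(2π) = 112 Hz.
112 Hz mod fs = 4 Hz.
4 Hz ≤ fs/2 = 18 Hz, appears at 4 Hz.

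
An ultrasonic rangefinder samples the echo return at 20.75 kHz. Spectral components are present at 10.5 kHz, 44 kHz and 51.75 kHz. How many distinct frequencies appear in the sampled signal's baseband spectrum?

2

fs/2 = 10.375 kHz.
10.5 kHz > fs/2 = 10.375 kHz, folds to fs − 10.5 kHz = 10.25 kHz.
44 kHz mod fs = 2.5 kHz.
2.5 kHz ≤ fs/2 = 10.375 kHz, appears at 2.5 kHz.
51.75 kHz mod fs = 10.25 kHz.
10.25 kHz ≤ fs/2 = 10.375 kHz, appears at 10.25 kHz.
Distinct values: {2.5 kHz, 10.25 kHz} → 2.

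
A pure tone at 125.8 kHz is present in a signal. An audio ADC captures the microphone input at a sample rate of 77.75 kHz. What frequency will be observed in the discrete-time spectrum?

29.7 kHz

125.8 kHz mod fs = 48.05 kHz.
48.05 kHz > fs/2 = 38.875 kHz, folds to fs − 48.05 kHz = 29.7 kHz.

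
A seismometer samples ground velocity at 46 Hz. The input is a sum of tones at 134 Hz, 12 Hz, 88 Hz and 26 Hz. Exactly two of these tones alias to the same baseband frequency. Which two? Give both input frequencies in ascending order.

fs/2 = 23 Hz.
134 Hz mod fs = 42 Hz.
42 Hz > fs/2 = 23 Hz, folds to fs − 42 Hz = 4 Hz.
12 Hz ≤ fs/2 = 23 Hz, passes unchanged.
88 Hz mod fs = 42 Hz.
42 Hz > fs/2 = 23 Hz, folds to fs − 42 Hz = 4 Hz.
26 Hz > fs/2 = 23 Hz, folds to fs − 26 Hz = 20 Hz.
88 Hz and 134 Hz both map to 4 Hz.

88 Hz, 134 Hz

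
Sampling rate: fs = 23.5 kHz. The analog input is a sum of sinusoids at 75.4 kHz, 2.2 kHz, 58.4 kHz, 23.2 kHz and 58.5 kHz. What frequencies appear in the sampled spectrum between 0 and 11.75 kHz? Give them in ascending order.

0.3 kHz, 2.2 kHz, 4.9 kHz, 11.4 kHz, 11.5 kHz

fs/2 = 11.75 kHz.
75.4 kHz mod fs = 4.9 kHz.
4.9 kHz ≤ fs/2 = 11.75 kHz, appears at 4.9 kHz.
2.2 kHz ≤ fs/2 = 11.75 kHz, passes unchanged.
58.4 kHz mod fs = 11.4 kHz.
11.4 kHz ≤ fs/2 = 11.75 kHz, appears at 11.4 kHz.
23.2 kHz > fs/2 = 11.75 kHz, folds to fs − 23.2 kHz = 0.3 kHz.
58.5 kHz mod fs = 11.5 kHz.
11.5 kHz ≤ fs/2 = 11.75 kHz, appears at 11.5 kHz.
Distinct values: {0.3 kHz, 2.2 kHz, 4.9 kHz, 11.4 kHz, 11.5 kHz}.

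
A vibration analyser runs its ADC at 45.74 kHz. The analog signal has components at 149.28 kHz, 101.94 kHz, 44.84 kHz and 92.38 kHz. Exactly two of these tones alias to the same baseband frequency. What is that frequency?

fs/2 = 22.87 kHz.
149.28 kHz mod fs = 12.06 kHz.
12.06 kHz ≤ fs/2 = 22.87 kHz, appears at 12.06 kHz.
101.94 kHz mod fs = 10.46 kHz.
10.46 kHz ≤ fs/2 = 22.87 kHz, appears at 10.46 kHz.
44.84 kHz > fs/2 = 22.87 kHz, folds to fs − 44.84 kHz = 0.9 kHz.
92.38 kHz mod fs = 0.9 kHz.
0.9 kHz ≤ fs/2 = 22.87 kHz, appears at 0.9 kHz.
44.84 kHz and 92.38 kHz both map to 0.9 kHz.

0.9 kHz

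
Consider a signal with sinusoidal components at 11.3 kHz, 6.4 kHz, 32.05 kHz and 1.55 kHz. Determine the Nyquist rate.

64.1 kHz

Highest-frequency component: 32.05 kHz.
Nyquist rate = 2 × 32.05 kHz = 64.1 kHz.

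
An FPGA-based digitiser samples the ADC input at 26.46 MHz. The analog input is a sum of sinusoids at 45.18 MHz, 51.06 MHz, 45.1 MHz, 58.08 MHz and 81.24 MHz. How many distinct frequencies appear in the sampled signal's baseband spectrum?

4

fs/2 = 13.23 MHz.
45.18 MHz mod fs = 18.72 MHz.
18.72 MHz > fs/2 = 13.23 MHz, folds to fs − 18.72 MHz = 7.74 MHz.
51.06 MHz mod fs = 24.6 MHz.
24.6 MHz > fs/2 = 13.23 MHz, folds to fs − 24.6 MHz = 1.86 MHz.
45.1 MHz mod fs = 18.64 MHz.
18.64 MHz > fs/2 = 13.23 MHz, folds to fs − 18.64 MHz = 7.82 MHz.
58.08 MHz mod fs = 5.16 MHz.
5.16 MHz ≤ fs/2 = 13.23 MHz, appears at 5.16 MHz.
81.24 MHz mod fs = 1.86 MHz.
1.86 MHz ≤ fs/2 = 13.23 MHz, appears at 1.86 MHz.
Distinct values: {1.86 MHz, 5.16 MHz, 7.74 MHz, 7.82 MHz} → 4.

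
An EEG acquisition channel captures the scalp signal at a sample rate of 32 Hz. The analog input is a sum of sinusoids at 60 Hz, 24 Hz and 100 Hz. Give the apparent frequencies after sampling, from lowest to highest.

fs/2 = 16 Hz.
60 Hz mod fs = 28 Hz.
28 Hz > fs/2 = 16 Hz, folds to fs − 28 Hz = 4 Hz.
24 Hz > fs/2 = 16 Hz, folds to fs − 24 Hz = 8 Hz.
100 Hz mod fs = 4 Hz.
4 Hz ≤ fs/2 = 16 Hz, appears at 4 Hz.
Distinct values: {4 Hz, 8 Hz}.

4 Hz, 8 Hz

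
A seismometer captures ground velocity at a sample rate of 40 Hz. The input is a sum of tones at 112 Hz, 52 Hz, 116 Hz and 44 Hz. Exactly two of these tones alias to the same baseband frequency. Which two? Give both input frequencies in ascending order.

44 Hz, 116 Hz

fs/2 = 20 Hz.
112 Hz mod fs = 32 Hz.
32 Hz > fs/2 = 20 Hz, folds to fs − 32 Hz = 8 Hz.
52 Hz mod fs = 12 Hz.
12 Hz ≤ fs/2 = 20 Hz, appears at 12 Hz.
116 Hz mod fs = 36 Hz.
36 Hz > fs/2 = 20 Hz, folds to fs − 36 Hz = 4 Hz.
44 Hz mod fs = 4 Hz.
4 Hz ≤ fs/2 = 20 Hz, appears at 4 Hz.
44 Hz and 116 Hz both map to 4 Hz.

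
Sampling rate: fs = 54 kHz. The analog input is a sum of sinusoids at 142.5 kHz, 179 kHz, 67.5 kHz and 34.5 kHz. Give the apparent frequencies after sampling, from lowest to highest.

fs/2 = 27 kHz.
142.5 kHz mod fs = 34.5 kHz.
34.5 kHz > fs/2 = 27 kHz, folds to fs − 34.5 kHz = 19.5 kHz.
179 kHz mod fs = 17 kHz.
17 kHz ≤ fs/2 = 27 kHz, appears at 17 kHz.
67.5 kHz mod fs = 13.5 kHz.
13.5 kHz ≤ fs/2 = 27 kHz, appears at 13.5 kHz.
34.5 kHz > fs/2 = 27 kHz, folds to fs − 34.5 kHz = 19.5 kHz.
Distinct values: {13.5 kHz, 17 kHz, 19.5 kHz}.

13.5 kHz, 17 kHz, 19.5 kHz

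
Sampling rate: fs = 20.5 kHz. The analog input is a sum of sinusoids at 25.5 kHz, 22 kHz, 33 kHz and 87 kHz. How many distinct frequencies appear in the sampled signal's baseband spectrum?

3

fs/2 = 10.25 kHz.
25.5 kHz mod fs = 5 kHz.
5 kHz ≤ fs/2 = 10.25 kHz, appears at 5 kHz.
22 kHz mod fs = 1.5 kHz.
1.5 kHz ≤ fs/2 = 10.25 kHz, appears at 1.5 kHz.
33 kHz mod fs = 12.5 kHz.
12.5 kHz > fs/2 = 10.25 kHz, folds to fs − 12.5 kHz = 8 kHz.
87 kHz mod fs = 5 kHz.
5 kHz ≤ fs/2 = 10.25 kHz, appears at 5 kHz.
Distinct values: {1.5 kHz, 5 kHz, 8 kHz} → 3.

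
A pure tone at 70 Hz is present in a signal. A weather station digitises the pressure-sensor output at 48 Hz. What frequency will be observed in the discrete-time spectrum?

70 Hz mod fs = 22 Hz.
22 Hz ≤ fs/2 = 24 Hz, appears at 22 Hz.

22 Hz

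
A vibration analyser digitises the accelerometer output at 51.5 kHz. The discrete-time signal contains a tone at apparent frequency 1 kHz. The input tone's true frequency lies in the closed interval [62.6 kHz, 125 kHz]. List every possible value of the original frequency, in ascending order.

Frequencies that alias to 1 kHz are k·fs ± 1 kHz for integer k ≥ 0.
k=0: 1 kHz.
k=1: 50.5 kHz, 52.5 kHz.
k=2: 102 kHz, 104 kHz.
k=3: 153.5 kHz, 155.5 kHz.
Within [62.6 kHz, 125 kHz]: 102 kHz, 104 kHz.

102 kHz, 104 kHz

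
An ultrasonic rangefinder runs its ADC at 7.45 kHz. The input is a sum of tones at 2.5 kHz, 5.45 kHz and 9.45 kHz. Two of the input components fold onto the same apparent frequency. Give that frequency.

2 kHz

fs/2 = 3.725 kHz.
2.5 kHz ≤ fs/2 = 3.725 kHz, passes unchanged.
5.45 kHz > fs/2 = 3.725 kHz, folds to fs − 5.45 kHz = 2 kHz.
9.45 kHz mod fs = 2 kHz.
2 kHz ≤ fs/2 = 3.725 kHz, appears at 2 kHz.
5.45 kHz and 9.45 kHz both map to 2 kHz.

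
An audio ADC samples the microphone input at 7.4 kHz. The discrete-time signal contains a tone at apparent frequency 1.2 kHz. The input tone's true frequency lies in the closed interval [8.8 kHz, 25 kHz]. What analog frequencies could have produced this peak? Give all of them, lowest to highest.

Frequencies that alias to 1.2 kHz are k·fs ± 1.2 kHz for integer k ≥ 0.
k=0: 1.2 kHz.
k=1: 6.2 kHz, 8.6 kHz.
k=2: 13.6 kHz, 16 kHz.
k=3: 21 kHz, 23.4 kHz.
k=4: 28.4 kHz, 30.8 kHz.
Within [8.8 kHz, 25 kHz]: 13.6 kHz, 16 kHz, 21 kHz, 23.4 kHz.

13.6 kHz, 16 kHz, 21 kHz, 23.4 kHz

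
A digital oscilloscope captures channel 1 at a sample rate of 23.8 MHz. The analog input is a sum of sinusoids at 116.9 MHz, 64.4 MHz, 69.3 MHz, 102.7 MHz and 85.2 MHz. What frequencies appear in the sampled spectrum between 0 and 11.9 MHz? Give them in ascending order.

2.1 MHz, 7 MHz, 7.5 MHz, 10 MHz

fs/2 = 11.9 MHz.
116.9 MHz mod fs = 21.7 MHz.
21.7 MHz > fs/2 = 11.9 MHz, folds to fs − 21.7 MHz = 2.1 MHz.
64.4 MHz mod fs = 16.8 MHz.
16.8 MHz > fs/2 = 11.9 MHz, folds to fs − 16.8 MHz = 7 MHz.
69.3 MHz mod fs = 21.7 MHz.
21.7 MHz > fs/2 = 11.9 MHz, folds to fs − 21.7 MHz = 2.1 MHz.
102.7 MHz mod fs = 7.5 MHz.
7.5 MHz ≤ fs/2 = 11.9 MHz, appears at 7.5 MHz.
85.2 MHz mod fs = 13.8 MHz.
13.8 MHz > fs/2 = 11.9 MHz, folds to fs − 13.8 MHz = 10 MHz.
Distinct values: {2.1 MHz, 7 MHz, 7.5 MHz, 10 MHz}.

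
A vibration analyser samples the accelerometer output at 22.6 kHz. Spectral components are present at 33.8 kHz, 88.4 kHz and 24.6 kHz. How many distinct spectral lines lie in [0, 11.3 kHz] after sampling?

2

fs/2 = 11.3 kHz.
33.8 kHz mod fs = 11.2 kHz.
11.2 kHz ≤ fs/2 = 11.3 kHz, appears at 11.2 kHz.
88.4 kHz mod fs = 20.6 kHz.
20.6 kHz > fs/2 = 11.3 kHz, folds to fs − 20.6 kHz = 2 kHz.
24.6 kHz mod fs = 2 kHz.
2 kHz ≤ fs/2 = 11.3 kHz, appears at 2 kHz.
Distinct values: {2 kHz, 11.2 kHz} → 2.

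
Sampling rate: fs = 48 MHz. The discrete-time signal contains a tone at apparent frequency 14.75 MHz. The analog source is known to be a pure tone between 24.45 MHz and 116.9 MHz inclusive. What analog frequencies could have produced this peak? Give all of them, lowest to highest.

33.25 MHz, 62.75 MHz, 81.25 MHz, 110.75 MHz

Frequencies that alias to 14.75 MHz are k·fs ± 14.75 MHz for integer k ≥ 0.
k=0: 14.75 MHz.
k=1: 33.25 MHz, 62.75 MHz.
k=2: 81.25 MHz, 110.75 MHz.
k=3: 129.25 MHz, 158.75 MHz.
Within [24.45 MHz, 116.9 MHz]: 33.25 MHz, 62.75 MHz, 81.25 MHz, 110.75 MHz.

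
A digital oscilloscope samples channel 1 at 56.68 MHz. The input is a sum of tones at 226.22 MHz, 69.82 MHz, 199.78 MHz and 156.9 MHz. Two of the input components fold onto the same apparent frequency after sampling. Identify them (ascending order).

fs/2 = 28.34 MHz.
226.22 MHz mod fs = 56.18 MHz.
56.18 MHz > fs/2 = 28.34 MHz, folds to fs − 56.18 MHz = 0.5 MHz.
69.82 MHz mod fs = 13.14 MHz.
13.14 MHz ≤ fs/2 = 28.34 MHz, appears at 13.14 MHz.
199.78 MHz mod fs = 29.74 MHz.
29.74 MHz > fs/2 = 28.34 MHz, folds to fs − 29.74 MHz = 26.94 MHz.
156.9 MHz mod fs = 43.54 MHz.
43.54 MHz > fs/2 = 28.34 MHz, folds to fs − 43.54 MHz = 13.14 MHz.
69.82 MHz and 156.9 MHz both map to 13.14 MHz.

69.82 MHz, 156.9 MHz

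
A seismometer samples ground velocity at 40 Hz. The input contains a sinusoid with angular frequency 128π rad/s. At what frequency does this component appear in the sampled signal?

16 Hz

ω = 128π rad/s → f = ω/(2π) = 64 Hz.
64 Hz mod fs = 24 Hz.
24 Hz > fs/2 = 20 Hz, folds to fs − 24 Hz = 16 Hz.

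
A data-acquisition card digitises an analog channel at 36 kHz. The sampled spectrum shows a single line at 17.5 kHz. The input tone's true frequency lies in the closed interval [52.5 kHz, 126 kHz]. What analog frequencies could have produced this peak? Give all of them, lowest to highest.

53.5 kHz, 54.5 kHz, 89.5 kHz, 90.5 kHz, 125.5 kHz

Frequencies that alias to 17.5 kHz are k·fs ± 17.5 kHz for integer k ≥ 0.
k=0: 17.5 kHz.
k=1: 18.5 kHz, 53.5 kHz.
k=2: 54.5 kHz, 89.5 kHz.
k=3: 90.5 kHz, 125.5 kHz.
k=4: 126.5 kHz, 161.5 kHz.
Within [52.5 kHz, 126 kHz]: 53.5 kHz, 54.5 kHz, 89.5 kHz, 90.5 kHz, 125.5 kHz.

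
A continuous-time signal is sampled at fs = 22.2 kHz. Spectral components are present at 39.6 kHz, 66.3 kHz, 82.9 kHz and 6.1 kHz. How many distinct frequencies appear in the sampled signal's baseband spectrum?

fs/2 = 11.1 kHz.
39.6 kHz mod fs = 17.4 kHz.
17.4 kHz > fs/2 = 11.1 kHz, folds to fs − 17.4 kHz = 4.8 kHz.
66.3 kHz mod fs = 21.9 kHz.
21.9 kHz > fs/2 = 11.1 kHz, folds to fs − 21.9 kHz = 0.3 kHz.
82.9 kHz mod fs = 16.3 kHz.
16.3 kHz > fs/2 = 11.1 kHz, folds to fs − 16.3 kHz = 5.9 kHz.
6.1 kHz ≤ fs/2 = 11.1 kHz, passes unchanged.
Distinct values: {0.3 kHz, 4.8 kHz, 5.9 kHz, 6.1 kHz} → 4.

4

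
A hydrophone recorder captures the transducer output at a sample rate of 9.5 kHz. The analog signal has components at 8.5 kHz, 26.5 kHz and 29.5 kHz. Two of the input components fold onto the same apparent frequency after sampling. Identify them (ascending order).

fs/2 = 4.75 kHz.
8.5 kHz > fs/2 = 4.75 kHz, folds to fs − 8.5 kHz = 1 kHz.
26.5 kHz mod fs = 7.5 kHz.
7.5 kHz > fs/2 = 4.75 kHz, folds to fs − 7.5 kHz = 2 kHz.
29.5 kHz mod fs = 1 kHz.
1 kHz ≤ fs/2 = 4.75 kHz, appears at 1 kHz.
8.5 kHz and 29.5 kHz both map to 1 kHz.

8.5 kHz, 29.5 kHz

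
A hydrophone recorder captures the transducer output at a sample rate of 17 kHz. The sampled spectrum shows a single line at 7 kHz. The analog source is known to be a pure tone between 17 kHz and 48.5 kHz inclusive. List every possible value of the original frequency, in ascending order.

Frequencies that alias to 7 kHz are k·fs ± 7 kHz for integer k ≥ 0.
k=0: 7 kHz.
k=1: 10 kHz, 24 kHz.
k=2: 27 kHz, 41 kHz.
k=3: 44 kHz, 58 kHz.
k=4: 61 kHz, 75 kHz.
Within [17 kHz, 48.5 kHz]: 24 kHz, 27 kHz, 41 kHz, 44 kHz.

24 kHz, 27 kHz, 41 kHz, 44 kHz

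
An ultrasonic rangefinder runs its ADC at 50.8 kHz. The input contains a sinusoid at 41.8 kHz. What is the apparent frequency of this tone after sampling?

41.8 kHz > fs/2 = 25.4 kHz, folds to fs − 41.8 kHz = 9 kHz.

9 kHz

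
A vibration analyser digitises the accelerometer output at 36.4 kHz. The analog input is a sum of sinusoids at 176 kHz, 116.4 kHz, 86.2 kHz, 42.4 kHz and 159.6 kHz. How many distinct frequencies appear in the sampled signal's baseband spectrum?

fs/2 = 18.2 kHz.
176 kHz mod fs = 30.4 kHz.
30.4 kHz > fs/2 = 18.2 kHz, folds to fs − 30.4 kHz = 6 kHz.
116.4 kHz mod fs = 7.2 kHz.
7.2 kHz ≤ fs/2 = 18.2 kHz, appears at 7.2 kHz.
86.2 kHz mod fs = 13.4 kHz.
13.4 kHz ≤ fs/2 = 18.2 kHz, appears at 13.4 kHz.
42.4 kHz mod fs = 6 kHz.
6 kHz ≤ fs/2 = 18.2 kHz, appears at 6 kHz.
159.6 kHz mod fs = 14 kHz.
14 kHz ≤ fs/2 = 18.2 kHz, appears at 14 kHz.
Distinct values: {6 kHz, 7.2 kHz, 13.4 kHz, 14 kHz} → 4.

4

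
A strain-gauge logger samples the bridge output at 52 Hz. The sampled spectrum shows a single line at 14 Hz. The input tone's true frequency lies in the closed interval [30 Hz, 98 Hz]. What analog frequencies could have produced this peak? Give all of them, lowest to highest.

Frequencies that alias to 14 Hz are k·fs ± 14 Hz for integer k ≥ 0.
k=0: 14 Hz.
k=1: 38 Hz, 66 Hz.
k=2: 90 Hz, 118 Hz.
k=3: 142 Hz, 170 Hz.
Within [30 Hz, 98 Hz]: 38 Hz, 66 Hz, 90 Hz.

38 Hz, 66 Hz, 90 Hz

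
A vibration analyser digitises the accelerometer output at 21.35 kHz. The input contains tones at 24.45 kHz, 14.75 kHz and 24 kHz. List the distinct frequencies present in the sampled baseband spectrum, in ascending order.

fs/2 = 10.675 kHz.
24.45 kHz mod fs = 3.1 kHz.
3.1 kHz ≤ fs/2 = 10.675 kHz, appears at 3.1 kHz.
14.75 kHz > fs/2 = 10.675 kHz, folds to fs − 14.75 kHz = 6.6 kHz.
24 kHz mod fs = 2.65 kHz.
2.65 kHz ≤ fs/2 = 10.675 kHz, appears at 2.65 kHz.
Distinct values: {2.65 kHz, 3.1 kHz, 6.6 kHz}.

2.65 kHz, 3.1 kHz, 6.6 kHz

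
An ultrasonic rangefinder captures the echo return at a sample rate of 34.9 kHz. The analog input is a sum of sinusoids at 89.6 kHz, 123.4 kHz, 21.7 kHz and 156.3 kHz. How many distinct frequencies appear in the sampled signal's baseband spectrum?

fs/2 = 17.45 kHz.
89.6 kHz mod fs = 19.8 kHz.
19.8 kHz > fs/2 = 17.45 kHz, folds to fs − 19.8 kHz = 15.1 kHz.
123.4 kHz mod fs = 18.7 kHz.
18.7 kHz > fs/2 = 17.45 kHz, folds to fs − 18.7 kHz = 16.2 kHz.
21.7 kHz > fs/2 = 17.45 kHz, folds to fs − 21.7 kHz = 13.2 kHz.
156.3 kHz mod fs = 16.7 kHz.
16.7 kHz ≤ fs/2 = 17.45 kHz, appears at 16.7 kHz.
Distinct values: {13.2 kHz, 15.1 kHz, 16.2 kHz, 16.7 kHz} → 4.

4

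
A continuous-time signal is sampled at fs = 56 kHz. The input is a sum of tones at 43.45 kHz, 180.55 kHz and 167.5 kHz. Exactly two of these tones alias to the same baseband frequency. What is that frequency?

12.55 kHz

fs/2 = 28 kHz.
43.45 kHz > fs/2 = 28 kHz, folds to fs − 43.45 kHz = 12.55 kHz.
180.55 kHz mod fs = 12.55 kHz.
12.55 kHz ≤ fs/2 = 28 kHz, appears at 12.55 kHz.
167.5 kHz mod fs = 55.5 kHz.
55.5 kHz > fs/2 = 28 kHz, folds to fs − 55.5 kHz = 0.5 kHz.
43.45 kHz and 180.55 kHz both map to 12.55 kHz.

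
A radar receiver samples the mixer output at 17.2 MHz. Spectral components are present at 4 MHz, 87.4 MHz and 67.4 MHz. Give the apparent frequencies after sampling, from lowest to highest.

fs/2 = 8.6 MHz.
4 MHz ≤ fs/2 = 8.6 MHz, passes unchanged.
87.4 MHz mod fs = 1.4 MHz.
1.4 MHz ≤ fs/2 = 8.6 MHz, appears at 1.4 MHz.
67.4 MHz mod fs = 15.8 MHz.
15.8 MHz > fs/2 = 8.6 MHz, folds to fs − 15.8 MHz = 1.4 MHz.
Distinct values: {1.4 MHz, 4 MHz}.

1.4 MHz, 4 MHz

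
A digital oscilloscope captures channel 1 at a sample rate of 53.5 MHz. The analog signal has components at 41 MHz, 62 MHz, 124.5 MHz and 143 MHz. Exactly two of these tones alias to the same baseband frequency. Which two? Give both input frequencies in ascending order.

124.5 MHz, 143 MHz

fs/2 = 26.75 MHz.
41 MHz > fs/2 = 26.75 MHz, folds to fs − 41 MHz = 12.5 MHz.
62 MHz mod fs = 8.5 MHz.
8.5 MHz ≤ fs/2 = 26.75 MHz, appears at 8.5 MHz.
124.5 MHz mod fs = 17.5 MHz.
17.5 MHz ≤ fs/2 = 26.75 MHz, appears at 17.5 MHz.
143 MHz mod fs = 36 MHz.
36 MHz > fs/2 = 26.75 MHz, folds to fs − 36 MHz = 17.5 MHz.
124.5 MHz and 143 MHz both map to 17.5 MHz.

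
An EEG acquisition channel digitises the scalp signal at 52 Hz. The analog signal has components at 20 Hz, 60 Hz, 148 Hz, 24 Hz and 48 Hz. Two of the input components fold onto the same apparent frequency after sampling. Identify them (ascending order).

60 Hz, 148 Hz

fs/2 = 26 Hz.
20 Hz ≤ fs/2 = 26 Hz, passes unchanged.
60 Hz mod fs = 8 Hz.
8 Hz ≤ fs/2 = 26 Hz, appears at 8 Hz.
148 Hz mod fs = 44 Hz.
44 Hz > fs/2 = 26 Hz, folds to fs − 44 Hz = 8 Hz.
24 Hz ≤ fs/2 = 26 Hz, passes unchanged.
48 Hz > fs/2 = 26 Hz, folds to fs − 48 Hz = 4 Hz.
60 Hz and 148 Hz both map to 8 Hz.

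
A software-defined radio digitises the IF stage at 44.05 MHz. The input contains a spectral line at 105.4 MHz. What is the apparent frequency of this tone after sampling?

17.3 MHz

105.4 MHz mod fs = 17.3 MHz.
17.3 MHz ≤ fs/2 = 22.025 MHz, appears at 17.3 MHz.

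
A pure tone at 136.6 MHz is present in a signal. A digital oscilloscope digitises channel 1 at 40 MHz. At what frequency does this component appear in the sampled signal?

136.6 MHz mod fs = 16.6 MHz.
16.6 MHz ≤ fs/2 = 20 MHz, appears at 16.6 MHz.

16.6 MHz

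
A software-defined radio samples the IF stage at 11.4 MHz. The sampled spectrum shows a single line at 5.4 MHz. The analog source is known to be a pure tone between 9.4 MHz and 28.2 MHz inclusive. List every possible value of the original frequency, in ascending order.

16.8 MHz, 17.4 MHz, 28.2 MHz

Frequencies that alias to 5.4 MHz are k·fs ± 5.4 MHz for integer k ≥ 0.
k=0: 5.4 MHz.
k=1: 6 MHz, 16.8 MHz.
k=2: 17.4 MHz, 28.2 MHz.
k=3: 28.8 MHz, 39.6 MHz.
Within [9.4 MHz, 28.2 MHz]: 16.8 MHz, 17.4 MHz, 28.2 MHz.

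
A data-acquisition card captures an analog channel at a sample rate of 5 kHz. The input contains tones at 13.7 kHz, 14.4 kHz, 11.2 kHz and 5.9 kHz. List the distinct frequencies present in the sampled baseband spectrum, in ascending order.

0.6 kHz, 0.9 kHz, 1.2 kHz, 1.3 kHz

fs/2 = 2.5 kHz.
13.7 kHz mod fs = 3.7 kHz.
3.7 kHz > fs/2 = 2.5 kHz, folds to fs − 3.7 kHz = 1.3 kHz.
14.4 kHz mod fs = 4.4 kHz.
4.4 kHz > fs/2 = 2.5 kHz, folds to fs − 4.4 kHz = 0.6 kHz.
11.2 kHz mod fs = 1.2 kHz.
1.2 kHz ≤ fs/2 = 2.5 kHz, appears at 1.2 kHz.
5.9 kHz mod fs = 0.9 kHz.
0.9 kHz ≤ fs/2 = 2.5 kHz, appears at 0.9 kHz.
Distinct values: {0.6 kHz, 0.9 kHz, 1.2 kHz, 1.3 kHz}.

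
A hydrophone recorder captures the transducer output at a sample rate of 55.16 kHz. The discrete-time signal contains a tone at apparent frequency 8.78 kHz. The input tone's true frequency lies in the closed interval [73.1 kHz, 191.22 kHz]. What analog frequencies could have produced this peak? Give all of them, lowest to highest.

101.54 kHz, 119.1 kHz, 156.7 kHz, 174.26 kHz

Frequencies that alias to 8.78 kHz are k·fs ± 8.78 kHz for integer k ≥ 0.
k=0: 8.78 kHz.
k=1: 46.38 kHz, 63.94 kHz.
k=2: 101.54 kHz, 119.1 kHz.
k=3: 156.7 kHz, 174.26 kHz.
k=4: 211.86 kHz, 229.42 kHz.
Within [73.1 kHz, 191.22 kHz]: 101.54 kHz, 119.1 kHz, 156.7 kHz, 174.26 kHz.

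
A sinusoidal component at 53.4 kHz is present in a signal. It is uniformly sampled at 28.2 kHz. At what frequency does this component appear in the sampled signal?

53.4 kHz mod fs = 25.2 kHz.
25.2 kHz > fs/2 = 14.1 kHz, folds to fs − 25.2 kHz = 3 kHz.

3 kHz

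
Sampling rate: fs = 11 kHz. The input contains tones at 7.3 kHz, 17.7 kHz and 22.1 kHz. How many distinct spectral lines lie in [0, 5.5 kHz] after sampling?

3

fs/2 = 5.5 kHz.
7.3 kHz > fs/2 = 5.5 kHz, folds to fs − 7.3 kHz = 3.7 kHz.
17.7 kHz mod fs = 6.7 kHz.
6.7 kHz > fs/2 = 5.5 kHz, folds to fs − 6.7 kHz = 4.3 kHz.
22.1 kHz mod fs = 0.1 kHz.
0.1 kHz ≤ fs/2 = 5.5 kHz, appears at 0.1 kHz.
Distinct values: {0.1 kHz, 3.7 kHz, 4.3 kHz} → 3.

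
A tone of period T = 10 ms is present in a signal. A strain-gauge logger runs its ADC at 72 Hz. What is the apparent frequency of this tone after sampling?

28 Hz

T = 10 ms → f = 1/T = 100 Hz.
100 Hz mod fs = 28 Hz.
28 Hz ≤ fs/2 = 36 Hz, appears at 28 Hz.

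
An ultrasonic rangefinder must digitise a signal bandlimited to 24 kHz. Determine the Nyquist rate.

Nyquist rate = 2 × 24 kHz = 48 kHz.

48 kHz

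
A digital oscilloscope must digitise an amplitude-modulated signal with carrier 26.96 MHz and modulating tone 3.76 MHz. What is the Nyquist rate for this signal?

61.44 MHz

AM sidebands sit at fc ± fm = 23.2 MHz and 30.72 MHz.
Highest-frequency component: 30.72 MHz.
Nyquist rate = 2 × 30.72 MHz = 61.44 MHz.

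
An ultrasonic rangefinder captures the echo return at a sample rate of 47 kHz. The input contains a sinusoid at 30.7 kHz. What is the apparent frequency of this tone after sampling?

16.3 kHz

30.7 kHz > fs/2 = 23.5 kHz, folds to fs − 30.7 kHz = 16.3 kHz.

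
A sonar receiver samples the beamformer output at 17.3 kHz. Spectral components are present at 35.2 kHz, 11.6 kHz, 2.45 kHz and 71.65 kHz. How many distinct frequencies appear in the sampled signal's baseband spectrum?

fs/2 = 8.65 kHz.
35.2 kHz mod fs = 0.6 kHz.
0.6 kHz ≤ fs/2 = 8.65 kHz, appears at 0.6 kHz.
11.6 kHz > fs/2 = 8.65 kHz, folds to fs − 11.6 kHz = 5.7 kHz.
2.45 kHz ≤ fs/2 = 8.65 kHz, passes unchanged.
71.65 kHz mod fs = 2.45 kHz.
2.45 kHz ≤ fs/2 = 8.65 kHz, appears at 2.45 kHz.
Distinct values: {0.6 kHz, 2.45 kHz, 5.7 kHz} → 3.

3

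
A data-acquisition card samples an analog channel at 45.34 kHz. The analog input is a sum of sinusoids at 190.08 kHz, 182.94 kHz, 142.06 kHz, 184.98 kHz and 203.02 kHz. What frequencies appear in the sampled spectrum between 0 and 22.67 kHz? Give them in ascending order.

fs/2 = 22.67 kHz.
190.08 kHz mod fs = 8.72 kHz.
8.72 kHz ≤ fs/2 = 22.67 kHz, appears at 8.72 kHz.
182.94 kHz mod fs = 1.58 kHz.
1.58 kHz ≤ fs/2 = 22.67 kHz, appears at 1.58 kHz.
142.06 kHz mod fs = 6.04 kHz.
6.04 kHz ≤ fs/2 = 22.67 kHz, appears at 6.04 kHz.
184.98 kHz mod fs = 3.62 kHz.
3.62 kHz ≤ fs/2 = 22.67 kHz, appears at 3.62 kHz.
203.02 kHz mod fs = 21.66 kHz.
21.66 kHz ≤ fs/2 = 22.67 kHz, appears at 21.66 kHz.
Distinct values: {1.58 kHz, 3.62 kHz, 6.04 kHz, 8.72 kHz, 21.66 kHz}.

1.58 kHz, 3.62 kHz, 6.04 kHz, 8.72 kHz, 21.66 kHz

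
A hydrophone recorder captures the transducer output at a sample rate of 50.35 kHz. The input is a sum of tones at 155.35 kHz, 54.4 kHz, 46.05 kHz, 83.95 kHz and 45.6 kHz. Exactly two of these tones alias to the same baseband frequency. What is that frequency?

fs/2 = 25.175 kHz.
155.35 kHz mod fs = 4.3 kHz.
4.3 kHz ≤ fs/2 = 25.175 kHz, appears at 4.3 kHz.
54.4 kHz mod fs = 4.05 kHz.
4.05 kHz ≤ fs/2 = 25.175 kHz, appears at 4.05 kHz.
46.05 kHz > fs/2 = 25.175 kHz, folds to fs − 46.05 kHz = 4.3 kHz.
83.95 kHz mod fs = 33.6 kHz.
33.6 kHz > fs/2 = 25.175 kHz, folds to fs − 33.6 kHz = 16.75 kHz.
45.6 kHz > fs/2 = 25.175 kHz, folds to fs − 45.6 kHz = 4.75 kHz.
46.05 kHz and 155.35 kHz both map to 4.3 kHz.

4.3 kHz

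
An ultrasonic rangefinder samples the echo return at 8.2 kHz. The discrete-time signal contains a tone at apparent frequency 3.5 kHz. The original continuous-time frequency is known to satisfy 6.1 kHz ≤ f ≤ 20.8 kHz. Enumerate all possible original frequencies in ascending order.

11.7 kHz, 12.9 kHz, 19.9 kHz

Frequencies that alias to 3.5 kHz are k·fs ± 3.5 kHz for integer k ≥ 0.
k=0: 3.5 kHz.
k=1: 4.7 kHz, 11.7 kHz.
k=2: 12.9 kHz, 19.9 kHz.
k=3: 21.1 kHz, 28.1 kHz.
Within [6.1 kHz, 20.8 kHz]: 11.7 kHz, 12.9 kHz, 19.9 kHz.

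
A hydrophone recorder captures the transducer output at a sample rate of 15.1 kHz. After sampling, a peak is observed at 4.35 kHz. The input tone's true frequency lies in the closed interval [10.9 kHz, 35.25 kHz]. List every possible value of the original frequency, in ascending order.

19.45 kHz, 25.85 kHz, 34.55 kHz

Frequencies that alias to 4.35 kHz are k·fs ± 4.35 kHz for integer k ≥ 0.
k=0: 4.35 kHz.
k=1: 10.75 kHz, 19.45 kHz.
k=2: 25.85 kHz, 34.55 kHz.
k=3: 40.95 kHz, 49.65 kHz.
Within [10.9 kHz, 35.25 kHz]: 19.45 kHz, 25.85 kHz, 34.55 kHz.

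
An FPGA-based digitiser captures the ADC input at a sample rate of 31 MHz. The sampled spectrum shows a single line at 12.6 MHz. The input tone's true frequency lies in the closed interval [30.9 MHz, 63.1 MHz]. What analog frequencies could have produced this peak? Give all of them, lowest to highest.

43.6 MHz, 49.4 MHz

Frequencies that alias to 12.6 MHz are k·fs ± 12.6 MHz for integer k ≥ 0.
k=0: 12.6 MHz.
k=1: 18.4 MHz, 43.6 MHz.
k=2: 49.4 MHz, 74.6 MHz.
k=3: 80.4 MHz, 105.6 MHz.
Within [30.9 MHz, 63.1 MHz]: 43.6 MHz, 49.4 MHz.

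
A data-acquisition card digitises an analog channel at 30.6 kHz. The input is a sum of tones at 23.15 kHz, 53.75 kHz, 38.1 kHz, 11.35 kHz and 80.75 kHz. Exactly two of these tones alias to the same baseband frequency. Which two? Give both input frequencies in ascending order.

fs/2 = 15.3 kHz.
23.15 kHz > fs/2 = 15.3 kHz, folds to fs − 23.15 kHz = 7.45 kHz.
53.75 kHz mod fs = 23.15 kHz.
23.15 kHz > fs/2 = 15.3 kHz, folds to fs − 23.15 kHz = 7.45 kHz.
38.1 kHz mod fs = 7.5 kHz.
7.5 kHz ≤ fs/2 = 15.3 kHz, appears at 7.5 kHz.
11.35 kHz ≤ fs/2 = 15.3 kHz, passes unchanged.
80.75 kHz mod fs = 19.55 kHz.
19.55 kHz > fs/2 = 15.3 kHz, folds to fs − 19.55 kHz = 11.05 kHz.
23.15 kHz and 53.75 kHz both map to 7.45 kHz.

23.15 kHz, 53.75 kHz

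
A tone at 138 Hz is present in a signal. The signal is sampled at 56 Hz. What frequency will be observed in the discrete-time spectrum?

138 Hz mod fs = 26 Hz.
26 Hz ≤ fs/2 = 28 Hz, appears at 26 Hz.

26 Hz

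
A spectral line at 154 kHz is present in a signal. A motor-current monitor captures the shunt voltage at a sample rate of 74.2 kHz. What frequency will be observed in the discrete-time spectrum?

154 kHz mod fs = 5.6 kHz.
5.6 kHz ≤ fs/2 = 37.1 kHz, appears at 5.6 kHz.

5.6 kHz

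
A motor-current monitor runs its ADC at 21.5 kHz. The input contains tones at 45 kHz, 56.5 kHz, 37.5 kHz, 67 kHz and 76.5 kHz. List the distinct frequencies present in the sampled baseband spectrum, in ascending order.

fs/2 = 10.75 kHz.
45 kHz mod fs = 2 kHz.
2 kHz ≤ fs/2 = 10.75 kHz, appears at 2 kHz.
56.5 kHz mod fs = 13.5 kHz.
13.5 kHz > fs/2 = 10.75 kHz, folds to fs − 13.5 kHz = 8 kHz.
37.5 kHz mod fs = 16 kHz.
16 kHz > fs/2 = 10.75 kHz, folds to fs − 16 kHz = 5.5 kHz.
67 kHz mod fs = 2.5 kHz.
2.5 kHz ≤ fs/2 = 10.75 kHz, appears at 2.5 kHz.
76.5 kHz mod fs = 12 kHz.
12 kHz > fs/2 = 10.75 kHz, folds to fs − 12 kHz = 9.5 kHz.
Distinct values: {2 kHz, 2.5 kHz, 5.5 kHz, 8 kHz, 9.5 kHz}.

2 kHz, 2.5 kHz, 5.5 kHz, 8 kHz, 9.5 kHz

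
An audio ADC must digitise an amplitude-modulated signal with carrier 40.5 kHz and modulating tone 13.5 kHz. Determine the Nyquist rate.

108 kHz

AM sidebands sit at fc ± fm = 27 kHz and 54 kHz.
Highest-frequency component: 54 kHz.
Nyquist rate = 2 × 54 kHz = 108 kHz.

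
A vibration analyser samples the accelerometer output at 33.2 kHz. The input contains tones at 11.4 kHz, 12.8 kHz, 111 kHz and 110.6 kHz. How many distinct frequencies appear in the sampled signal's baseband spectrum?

fs/2 = 16.6 kHz.
11.4 kHz ≤ fs/2 = 16.6 kHz, passes unchanged.
12.8 kHz ≤ fs/2 = 16.6 kHz, passes unchanged.
111 kHz mod fs = 11.4 kHz.
11.4 kHz ≤ fs/2 = 16.6 kHz, appears at 11.4 kHz.
110.6 kHz mod fs = 11 kHz.
11 kHz ≤ fs/2 = 16.6 kHz, appears at 11 kHz.
Distinct values: {11 kHz, 11.4 kHz, 12.8 kHz} → 3.

3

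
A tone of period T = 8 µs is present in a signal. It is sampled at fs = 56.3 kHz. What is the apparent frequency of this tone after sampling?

12.4 kHz

T = 8 µs → f = 1/T = 125 kHz.
125 kHz mod fs = 12.4 kHz.
12.4 kHz ≤ fs/2 = 28.15 kHz, appears at 12.4 kHz.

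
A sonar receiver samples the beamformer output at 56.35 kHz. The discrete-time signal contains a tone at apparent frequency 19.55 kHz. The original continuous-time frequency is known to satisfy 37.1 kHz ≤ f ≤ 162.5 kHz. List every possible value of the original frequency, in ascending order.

Frequencies that alias to 19.55 kHz are k·fs ± 19.55 kHz for integer k ≥ 0.
k=0: 19.55 kHz.
k=1: 36.8 kHz, 75.9 kHz.
k=2: 93.15 kHz, 132.25 kHz.
k=3: 149.5 kHz, 188.6 kHz.
k=4: 205.85 kHz, 244.95 kHz.
Within [37.1 kHz, 162.5 kHz]: 75.9 kHz, 93.15 kHz, 132.25 kHz, 149.5 kHz.

75.9 kHz, 93.15 kHz, 132.25 kHz, 149.5 kHz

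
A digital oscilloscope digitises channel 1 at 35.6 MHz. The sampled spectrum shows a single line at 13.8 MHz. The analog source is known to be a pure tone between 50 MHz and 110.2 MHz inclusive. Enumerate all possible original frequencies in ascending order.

Frequencies that alias to 13.8 MHz are k·fs ± 13.8 MHz for integer k ≥ 0.
k=0: 13.8 MHz.
k=1: 21.8 MHz, 49.4 MHz.
k=2: 57.4 MHz, 85 MHz.
k=3: 93 MHz, 120.6 MHz.
k=4: 128.6 MHz, 156.2 MHz.
Within [50 MHz, 110.2 MHz]: 57.4 MHz, 85 MHz, 93 MHz.

57.4 MHz, 85 MHz, 93 MHz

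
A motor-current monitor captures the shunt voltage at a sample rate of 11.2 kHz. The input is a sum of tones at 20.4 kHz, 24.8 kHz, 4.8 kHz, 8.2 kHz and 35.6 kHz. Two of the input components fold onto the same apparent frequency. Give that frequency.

fs/2 = 5.6 kHz.
20.4 kHz mod fs = 9.2 kHz.
9.2 kHz > fs/2 = 5.6 kHz, folds to fs − 9.2 kHz = 2 kHz.
24.8 kHz mod fs = 2.4 kHz.
2.4 kHz ≤ fs/2 = 5.6 kHz, appears at 2.4 kHz.
4.8 kHz ≤ fs/2 = 5.6 kHz, passes unchanged.
8.2 kHz > fs/2 = 5.6 kHz, folds to fs − 8.2 kHz = 3 kHz.
35.6 kHz mod fs = 2 kHz.
2 kHz ≤ fs/2 = 5.6 kHz, appears at 2 kHz.
20.4 kHz and 35.6 kHz both map to 2 kHz.

2 kHz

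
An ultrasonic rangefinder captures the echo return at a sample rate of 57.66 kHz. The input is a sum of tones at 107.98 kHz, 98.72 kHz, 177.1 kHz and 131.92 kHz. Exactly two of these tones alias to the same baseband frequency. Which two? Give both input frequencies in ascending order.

fs/2 = 28.83 kHz.
107.98 kHz mod fs = 50.32 kHz.
50.32 kHz > fs/2 = 28.83 kHz, folds to fs − 50.32 kHz = 7.34 kHz.
98.72 kHz mod fs = 41.06 kHz.
41.06 kHz > fs/2 = 28.83 kHz, folds to fs − 41.06 kHz = 16.6 kHz.
177.1 kHz mod fs = 4.12 kHz.
4.12 kHz ≤ fs/2 = 28.83 kHz, appears at 4.12 kHz.
131.92 kHz mod fs = 16.6 kHz.
16.6 kHz ≤ fs/2 = 28.83 kHz, appears at 16.6 kHz.
98.72 kHz and 131.92 kHz both map to 16.6 kHz.

98.72 kHz, 131.92 kHz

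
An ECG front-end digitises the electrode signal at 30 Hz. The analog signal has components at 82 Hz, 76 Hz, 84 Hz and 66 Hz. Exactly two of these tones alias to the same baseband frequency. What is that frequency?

6 Hz

fs/2 = 15 Hz.
82 Hz mod fs = 22 Hz.
22 Hz > fs/2 = 15 Hz, folds to fs − 22 Hz = 8 Hz.
76 Hz mod fs = 16 Hz.
16 Hz > fs/2 = 15 Hz, folds to fs − 16 Hz = 14 Hz.
84 Hz mod fs = 24 Hz.
24 Hz > fs/2 = 15 Hz, folds to fs − 24 Hz = 6 Hz.
66 Hz mod fs = 6 Hz.
6 Hz ≤ fs/2 = 15 Hz, appears at 6 Hz.
66 Hz and 84 Hz both map to 6 Hz.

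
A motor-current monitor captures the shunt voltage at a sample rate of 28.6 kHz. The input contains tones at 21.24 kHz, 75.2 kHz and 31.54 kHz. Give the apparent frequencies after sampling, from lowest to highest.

2.94 kHz, 7.36 kHz, 10.6 kHz

fs/2 = 14.3 kHz.
21.24 kHz > fs/2 = 14.3 kHz, folds to fs − 21.24 kHz = 7.36 kHz.
75.2 kHz mod fs = 18 kHz.
18 kHz > fs/2 = 14.3 kHz, folds to fs − 18 kHz = 10.6 kHz.
31.54 kHz mod fs = 2.94 kHz.
2.94 kHz ≤ fs/2 = 14.3 kHz, appears at 2.94 kHz.
Distinct values: {2.94 kHz, 7.36 kHz, 10.6 kHz}.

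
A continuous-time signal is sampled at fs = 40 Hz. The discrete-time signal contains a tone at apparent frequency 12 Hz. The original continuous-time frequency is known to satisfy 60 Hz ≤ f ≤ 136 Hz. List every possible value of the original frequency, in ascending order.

Frequencies that alias to 12 Hz are k·fs ± 12 Hz for integer k ≥ 0.
k=0: 12 Hz.
k=1: 28 Hz, 52 Hz.
k=2: 68 Hz, 92 Hz.
k=3: 108 Hz, 132 Hz.
k=4: 148 Hz, 172 Hz.
Within [60 Hz, 136 Hz]: 68 Hz, 92 Hz, 108 Hz, 132 Hz.

68 Hz, 92 Hz, 108 Hz, 132 Hz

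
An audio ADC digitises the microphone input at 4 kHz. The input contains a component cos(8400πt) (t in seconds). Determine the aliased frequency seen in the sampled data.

ω = 8400π rad/s → f = ω/(2π) = 4200 Hz = 4.2 kHz.
4.2 kHz mod fs = 0.2 kHz.
0.2 kHz ≤ fs/2 = 2 kHz, appears at 0.2 kHz.

0.2 kHz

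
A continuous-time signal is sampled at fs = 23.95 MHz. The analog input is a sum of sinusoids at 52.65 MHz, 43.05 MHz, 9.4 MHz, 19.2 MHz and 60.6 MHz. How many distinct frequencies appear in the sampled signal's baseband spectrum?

4

fs/2 = 11.975 MHz.
52.65 MHz mod fs = 4.75 MHz.
4.75 MHz ≤ fs/2 = 11.975 MHz, appears at 4.75 MHz.
43.05 MHz mod fs = 19.1 MHz.
19.1 MHz > fs/2 = 11.975 MHz, folds to fs − 19.1 MHz = 4.85 MHz.
9.4 MHz ≤ fs/2 = 11.975 MHz, passes unchanged.
19.2 MHz > fs/2 = 11.975 MHz, folds to fs − 19.2 MHz = 4.75 MHz.
60.6 MHz mod fs = 12.7 MHz.
12.7 MHz > fs/2 = 11.975 MHz, folds to fs − 12.7 MHz = 11.25 MHz.
Distinct values: {4.75 MHz, 4.85 MHz, 9.4 MHz, 11.25 MHz} → 4.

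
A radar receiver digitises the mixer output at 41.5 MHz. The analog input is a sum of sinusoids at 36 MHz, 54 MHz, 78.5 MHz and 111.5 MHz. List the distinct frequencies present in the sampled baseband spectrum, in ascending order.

fs/2 = 20.75 MHz.
36 MHz > fs/2 = 20.75 MHz, folds to fs − 36 MHz = 5.5 MHz.
54 MHz mod fs = 12.5 MHz.
12.5 MHz ≤ fs/2 = 20.75 MHz, appears at 12.5 MHz.
78.5 MHz mod fs = 37 MHz.
37 MHz > fs/2 = 20.75 MHz, folds to fs − 37 MHz = 4.5 MHz.
111.5 MHz mod fs = 28.5 MHz.
28.5 MHz > fs/2 = 20.75 MHz, folds to fs − 28.5 MHz = 13 MHz.
Distinct values: {4.5 MHz, 5.5 MHz, 12.5 MHz, 13 MHz}.

4.5 MHz, 5.5 MHz, 12.5 MHz, 13 MHz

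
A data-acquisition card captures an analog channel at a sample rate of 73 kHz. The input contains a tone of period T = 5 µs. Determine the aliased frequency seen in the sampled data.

19 kHz

T = 5 µs → f = 1/T = 200 kHz.
200 kHz mod fs = 54 kHz.
54 kHz > fs/2 = 36.5 kHz, folds to fs − 54 kHz = 19 kHz.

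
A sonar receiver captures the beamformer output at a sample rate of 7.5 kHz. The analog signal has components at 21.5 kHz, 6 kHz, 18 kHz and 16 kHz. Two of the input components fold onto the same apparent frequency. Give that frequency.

fs/2 = 3.75 kHz.
21.5 kHz mod fs = 6.5 kHz.
6.5 kHz > fs/2 = 3.75 kHz, folds to fs − 6.5 kHz = 1 kHz.
6 kHz > fs/2 = 3.75 kHz, folds to fs − 6 kHz = 1.5 kHz.
18 kHz mod fs = 3 kHz.
3 kHz ≤ fs/2 = 3.75 kHz, appears at 3 kHz.
16 kHz mod fs = 1 kHz.
1 kHz ≤ fs/2 = 3.75 kHz, appears at 1 kHz.
16 kHz and 21.5 kHz both map to 1 kHz.

1 kHz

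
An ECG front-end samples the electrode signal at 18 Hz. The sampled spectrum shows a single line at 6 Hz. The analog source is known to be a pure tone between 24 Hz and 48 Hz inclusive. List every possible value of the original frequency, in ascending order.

24 Hz, 30 Hz, 42 Hz, 48 Hz

Frequencies that alias to 6 Hz are k·fs ± 6 Hz for integer k ≥ 0.
k=0: 6 Hz.
k=1: 12 Hz, 24 Hz.
k=2: 30 Hz, 42 Hz.
k=3: 48 Hz, 60 Hz.
k=4: 66 Hz, 78 Hz.
Within [24 Hz, 48 Hz]: 24 Hz, 30 Hz, 42 Hz, 48 Hz.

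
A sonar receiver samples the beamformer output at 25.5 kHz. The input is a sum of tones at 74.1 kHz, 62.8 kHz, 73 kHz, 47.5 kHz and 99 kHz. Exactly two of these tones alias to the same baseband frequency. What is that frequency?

fs/2 = 12.75 kHz.
74.1 kHz mod fs = 23.1 kHz.
23.1 kHz > fs/2 = 12.75 kHz, folds to fs − 23.1 kHz = 2.4 kHz.
62.8 kHz mod fs = 11.8 kHz.
11.8 kHz ≤ fs/2 = 12.75 kHz, appears at 11.8 kHz.
73 kHz mod fs = 22 kHz.
22 kHz > fs/2 = 12.75 kHz, folds to fs − 22 kHz = 3.5 kHz.
47.5 kHz mod fs = 22 kHz.
22 kHz > fs/2 = 12.75 kHz, folds to fs − 22 kHz = 3.5 kHz.
99 kHz mod fs = 22.5 kHz.
22.5 kHz > fs/2 = 12.75 kHz, folds to fs − 22.5 kHz = 3 kHz.
47.5 kHz and 73 kHz both map to 3.5 kHz.

3.5 kHz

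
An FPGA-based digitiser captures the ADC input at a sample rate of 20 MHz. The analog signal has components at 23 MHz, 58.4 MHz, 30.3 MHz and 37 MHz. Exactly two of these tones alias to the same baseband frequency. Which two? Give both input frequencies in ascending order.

fs/2 = 10 MHz.
23 MHz mod fs = 3 MHz.
3 MHz ≤ fs/2 = 10 MHz, appears at 3 MHz.
58.4 MHz mod fs = 18.4 MHz.
18.4 MHz > fs/2 = 10 MHz, folds to fs − 18.4 MHz = 1.6 MHz.
30.3 MHz mod fs = 10.3 MHz.
10.3 MHz > fs/2 = 10 MHz, folds to fs − 10.3 MHz = 9.7 MHz.
37 MHz mod fs = 17 MHz.
17 MHz > fs/2 = 10 MHz, folds to fs − 17 MHz = 3 MHz.
23 MHz and 37 MHz both map to 3 MHz.

23 MHz, 37 MHz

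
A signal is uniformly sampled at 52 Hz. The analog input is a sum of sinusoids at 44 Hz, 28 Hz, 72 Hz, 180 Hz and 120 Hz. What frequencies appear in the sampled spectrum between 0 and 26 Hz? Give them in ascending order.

8 Hz, 16 Hz, 20 Hz, 24 Hz

fs/2 = 26 Hz.
44 Hz > fs/2 = 26 Hz, folds to fs − 44 Hz = 8 Hz.
28 Hz > fs/2 = 26 Hz, folds to fs − 28 Hz = 24 Hz.
72 Hz mod fs = 20 Hz.
20 Hz ≤ fs/2 = 26 Hz, appears at 20 Hz.
180 Hz mod fs = 24 Hz.
24 Hz ≤ fs/2 = 26 Hz, appears at 24 Hz.
120 Hz mod fs = 16 Hz.
16 Hz ≤ fs/2 = 26 Hz, appears at 16 Hz.
Distinct values: {8 Hz, 16 Hz, 20 Hz, 24 Hz}.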